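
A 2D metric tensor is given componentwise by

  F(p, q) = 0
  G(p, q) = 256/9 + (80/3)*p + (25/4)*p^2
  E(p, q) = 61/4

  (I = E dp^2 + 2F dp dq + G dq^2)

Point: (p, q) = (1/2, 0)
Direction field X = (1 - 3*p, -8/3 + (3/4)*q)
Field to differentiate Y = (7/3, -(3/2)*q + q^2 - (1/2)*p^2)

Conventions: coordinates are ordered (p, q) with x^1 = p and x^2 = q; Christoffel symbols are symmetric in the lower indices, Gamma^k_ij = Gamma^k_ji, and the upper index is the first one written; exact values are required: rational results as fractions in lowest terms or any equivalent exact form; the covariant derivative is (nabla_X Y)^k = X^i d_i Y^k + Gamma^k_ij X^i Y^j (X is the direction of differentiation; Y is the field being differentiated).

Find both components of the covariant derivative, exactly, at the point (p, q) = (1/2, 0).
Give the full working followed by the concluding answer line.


E = 61/4, F = 0, G = 6241/144 at the point
E_p = 0, E_q = 0, F_p = 0, F_q = 0, G_p = 395/12, G_q = 0
EG - F^2 = 380701/576;  g^inv = (576/380701) * [[6241/144, 0], [0, 61/4]]
first-kind symbols [ij,l] = (1/2)(d_i g_jl + d_j g_il - d_l g_ij): [pp,p] = E_p/2 = 0, [pp,q] = F_p - E_q/2 = 0, [pq,p] = E_q/2 = 0, [pq,q] = G_p/2 = 395/24, [qq,p] = F_q - G_p/2 = -395/24, [qq,q] = G_q/2 = 0
Gamma^p_ij = (G*[ij,p] - F*[ij,q])/(EG - F^2), Gamma^q_ij = (E*[ij,q] - F*[ij,p])/(EG - F^2)
Gamma_ppp = 0, Gamma_ppq = 0, Gamma_pqq = -395/366, Gamma_qpp = 0, Gamma_qpq = 30/79, Gamma_qqq = 0
X = (-1/2, -8/3), Y = (7/3, -1/8) at the point

Answer: (nabla_X Y)^p = -395/1098, (nabla_X Y)^q = 3623/1896


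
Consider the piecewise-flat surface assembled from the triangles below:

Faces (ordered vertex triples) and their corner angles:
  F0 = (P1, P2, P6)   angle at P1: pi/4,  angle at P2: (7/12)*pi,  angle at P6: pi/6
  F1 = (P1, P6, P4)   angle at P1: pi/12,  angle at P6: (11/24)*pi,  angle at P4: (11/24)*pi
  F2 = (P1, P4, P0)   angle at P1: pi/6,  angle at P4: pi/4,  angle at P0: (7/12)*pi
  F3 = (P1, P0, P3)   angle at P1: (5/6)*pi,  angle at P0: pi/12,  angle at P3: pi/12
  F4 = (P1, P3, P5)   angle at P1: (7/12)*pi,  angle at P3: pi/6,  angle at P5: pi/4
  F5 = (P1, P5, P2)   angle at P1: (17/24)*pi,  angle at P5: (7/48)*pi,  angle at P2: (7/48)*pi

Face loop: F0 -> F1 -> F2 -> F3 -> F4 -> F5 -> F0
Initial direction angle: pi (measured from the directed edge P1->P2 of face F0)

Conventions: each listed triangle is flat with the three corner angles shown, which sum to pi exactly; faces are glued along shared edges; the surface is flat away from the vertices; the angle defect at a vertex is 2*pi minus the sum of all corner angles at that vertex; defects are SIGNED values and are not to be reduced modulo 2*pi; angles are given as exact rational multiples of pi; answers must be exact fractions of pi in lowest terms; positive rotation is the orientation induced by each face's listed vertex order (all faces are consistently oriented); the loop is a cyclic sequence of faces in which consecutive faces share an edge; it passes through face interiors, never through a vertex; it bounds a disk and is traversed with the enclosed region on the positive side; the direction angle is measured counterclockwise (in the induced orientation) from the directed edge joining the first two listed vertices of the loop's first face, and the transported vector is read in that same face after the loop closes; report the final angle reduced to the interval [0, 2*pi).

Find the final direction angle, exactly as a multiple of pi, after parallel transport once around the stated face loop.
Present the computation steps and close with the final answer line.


enclosed vertex P1: corner angles sum to (21/8)*pi, defect = 2*pi - (21/8)*pi = (-5/8)*pi
holonomy = initial angle + sum of enclosed defects (mod 2*pi), positive in the induced orientation
final angle = pi - (5/8)*pi = (3/8)*pi (mod 2*pi)

Answer: final direction angle = (3/8)*pi


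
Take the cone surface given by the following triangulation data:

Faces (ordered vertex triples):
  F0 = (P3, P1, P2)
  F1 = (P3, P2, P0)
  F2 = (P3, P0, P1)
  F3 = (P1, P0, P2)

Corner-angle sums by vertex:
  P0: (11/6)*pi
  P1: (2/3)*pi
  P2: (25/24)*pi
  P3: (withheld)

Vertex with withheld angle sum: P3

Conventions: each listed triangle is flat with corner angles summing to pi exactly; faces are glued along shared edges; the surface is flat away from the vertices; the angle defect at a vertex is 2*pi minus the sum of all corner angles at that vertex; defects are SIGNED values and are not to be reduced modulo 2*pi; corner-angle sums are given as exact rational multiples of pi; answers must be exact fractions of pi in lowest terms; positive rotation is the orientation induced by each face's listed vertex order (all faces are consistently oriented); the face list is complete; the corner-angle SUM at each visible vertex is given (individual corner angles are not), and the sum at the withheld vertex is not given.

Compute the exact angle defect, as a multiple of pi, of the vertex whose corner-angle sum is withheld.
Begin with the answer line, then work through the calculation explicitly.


Answer: defect(P3) = (37/24)*pi

V = 4, E = 6, F = 4; chi = V - E + F = 2
Gauss-Bonnet: total defect = 2*pi*chi = 4*pi; visible defects sum to (59/24)*pi


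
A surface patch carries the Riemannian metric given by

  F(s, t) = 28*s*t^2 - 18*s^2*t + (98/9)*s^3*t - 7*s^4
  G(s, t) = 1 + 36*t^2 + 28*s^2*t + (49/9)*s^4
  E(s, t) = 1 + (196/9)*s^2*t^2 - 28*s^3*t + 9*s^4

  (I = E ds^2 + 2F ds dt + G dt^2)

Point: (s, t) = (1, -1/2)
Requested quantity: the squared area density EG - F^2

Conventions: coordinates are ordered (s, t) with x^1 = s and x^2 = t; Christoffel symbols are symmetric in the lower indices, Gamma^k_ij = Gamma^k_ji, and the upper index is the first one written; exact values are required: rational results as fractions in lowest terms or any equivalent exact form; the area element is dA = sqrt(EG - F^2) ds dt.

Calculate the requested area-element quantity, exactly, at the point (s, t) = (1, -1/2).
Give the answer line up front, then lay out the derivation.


Answer: EG - F^2 = 269/9

E = 265/9, F = 32/9, G = 13/9; EG - F^2 = 269/9


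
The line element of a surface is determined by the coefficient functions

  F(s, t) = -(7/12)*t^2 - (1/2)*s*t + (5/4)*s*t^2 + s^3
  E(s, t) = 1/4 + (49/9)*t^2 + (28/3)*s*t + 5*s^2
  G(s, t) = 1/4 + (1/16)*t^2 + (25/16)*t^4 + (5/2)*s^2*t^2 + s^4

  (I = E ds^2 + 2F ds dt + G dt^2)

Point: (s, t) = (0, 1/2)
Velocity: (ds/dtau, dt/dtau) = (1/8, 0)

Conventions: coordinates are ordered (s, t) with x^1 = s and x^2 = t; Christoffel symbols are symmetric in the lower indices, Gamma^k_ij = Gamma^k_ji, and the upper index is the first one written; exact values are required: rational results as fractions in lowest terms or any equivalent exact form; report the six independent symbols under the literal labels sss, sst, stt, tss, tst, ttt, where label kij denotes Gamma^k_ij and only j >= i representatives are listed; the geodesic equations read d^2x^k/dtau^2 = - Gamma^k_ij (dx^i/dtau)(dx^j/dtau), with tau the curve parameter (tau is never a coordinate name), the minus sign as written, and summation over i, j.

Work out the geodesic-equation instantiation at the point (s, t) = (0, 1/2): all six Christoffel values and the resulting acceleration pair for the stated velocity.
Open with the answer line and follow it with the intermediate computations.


Answer: Gamma_sss = 6356/7797, Gamma_sst = 4557/2599, Gamma_stt = -693/2599, Gamma_tss = -163600/23391, Gamma_tst = 5488/7797, Gamma_ttt = 2740/2599; accelerations (d^2s/dtau^2, d^2t/dtau^2) = (-1589/124752, 10225/93564)

E = 29/18, F = -7/48, G = 93/256 at the point
E_s = 14/3, E_t = 49/9, F_s = 1/16, F_t = -7/12, G_s = 0, G_t = 27/32
EG - F^2 = 2599/4608;  g^inv = (4608/2599) * [[93/256, 7/48], [7/48, 29/18]]
first-kind symbols [ij,l] = (1/2)(d_i g_jl + d_j g_il - d_l g_ij): [ss,s] = E_s/2 = 7/3, [ss,t] = F_s - E_t/2 = -383/144, [st,s] = E_t/2 = 49/18, [st,t] = G_s/2 = 0, [tt,s] = F_t - G_s/2 = -7/12, [tt,t] = G_t/2 = 27/64
Gamma^s_ij = (G*[ij,s] - F*[ij,t])/(EG - F^2), Gamma^t_ij = (E*[ij,t] - F*[ij,s])/(EG - F^2)
Gamma_sss = 6356/7797, Gamma_sst = 4557/2599, Gamma_stt = -693/2599, Gamma_tss = -163600/23391, Gamma_tst = 5488/7797, Gamma_ttt = 2740/2599
d^2s/dtau^2 = -(Gamma_sss*(1/8)^2 + 2*Gamma_sst*(1/8)*(0) + Gamma_stt*(0)^2) = -1589/124752
d^2t/dtau^2 = -(Gamma_tss*(1/8)^2 + 2*Gamma_tst*(1/8)*(0) + Gamma_ttt*(0)^2) = 10225/93564


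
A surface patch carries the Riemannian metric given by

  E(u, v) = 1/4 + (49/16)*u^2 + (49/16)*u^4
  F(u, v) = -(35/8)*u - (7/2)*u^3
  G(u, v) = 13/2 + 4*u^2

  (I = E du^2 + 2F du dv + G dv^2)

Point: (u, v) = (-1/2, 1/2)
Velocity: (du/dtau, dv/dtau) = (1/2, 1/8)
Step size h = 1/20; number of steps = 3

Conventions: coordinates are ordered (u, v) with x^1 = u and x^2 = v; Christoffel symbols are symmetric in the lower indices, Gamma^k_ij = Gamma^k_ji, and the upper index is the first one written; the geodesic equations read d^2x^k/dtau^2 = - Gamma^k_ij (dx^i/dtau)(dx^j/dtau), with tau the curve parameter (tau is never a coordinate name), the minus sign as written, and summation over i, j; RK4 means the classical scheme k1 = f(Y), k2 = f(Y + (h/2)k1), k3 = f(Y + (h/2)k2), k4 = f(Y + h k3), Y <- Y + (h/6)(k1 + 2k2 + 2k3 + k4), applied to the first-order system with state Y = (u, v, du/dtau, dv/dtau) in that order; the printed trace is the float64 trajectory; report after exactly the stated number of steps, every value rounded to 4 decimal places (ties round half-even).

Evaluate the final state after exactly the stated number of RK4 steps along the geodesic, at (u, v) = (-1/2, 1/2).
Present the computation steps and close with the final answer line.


f(Y) = (du/dtau, dv/dtau, -Gamma^u_ij Y'^i Y'^j, -Gamma^v_ij Y'^i Y'^j) with the Gammas evaluated at the stage position; h = 0.050000; intermediate values shown to 6 dp
step 0: u = -0.5000, v = 0.5000, du/dtau = 0.5000, dv/dtau = 0.1250
step 1:
  k1: at (u, v) = (-0.500000, 0.500000), (du/dtau, dv/dtau) = (0.500000, 0.125000); Gamma_uuu = 0.531165, Gamma_uuv = 2.428184, Gamma_uvv = 6.937669, Gamma_vuu = -1.119241, Gamma_vuv = -1.116531, Gamma_vvv = -2.428184; k1 = (0.500000, 0.125000, -0.544715, 0.457317)
  k2: at (u, v) = (-0.487500, 0.503125), (du/dtau, dv/dtau) = (0.486382, 0.136433); Gamma_uuu = 0.482612, Gamma_uuv = 2.322611, Gamma_uvv = 6.817482, Gamma_vuu = -1.086541, Gamma_vuv = -1.053001, Gamma_vvv = -2.322611; k2 = (0.486382, 0.136433, -0.549321, 0.440025)
  k3: at (u, v) = (-0.487840, 0.503411), (du/dtau, dv/dtau) = (0.486267, 0.136001); Gamma_uuu = 0.483902, Gamma_uuv = 2.325472, Gamma_uvv = 6.820808, Gamma_vuu = -1.087407, Gamma_vuv = -1.054701, Gamma_vvv = -2.325472; k3 = (0.486267, 0.136001, -0.548159, 0.439636)
  k4: at (u, v) = (-0.475687, 0.506800), (du/dtau, dv/dtau) = (0.472592, 0.146982); Gamma_uuu = 0.438951, Gamma_uuv = 2.223896, Gamma_uvv = 6.700218, Gamma_vuu = -1.057350, Gamma_vuv = -0.995092, Gamma_vvv = -2.223896; k4 = (0.472592, 0.146982, -0.551740, 0.422439)
  Y <- Y + (h/6)(k1 + 2k2 + 2k3 + k4): u = -0.4757, v = 0.5068, du/dtau = 0.4726, dv/dtau = 0.1470
step 2:
  k1: at (u, v) = (-0.475684, 0.506807), (du/dtau, dv/dtau) = (0.472572, 0.146992); Gamma_uuu = 0.438942, Gamma_uuv = 2.223876, Gamma_uvv = 6.700193, Gamma_vuu = -1.057345, Gamma_vuv = -0.995081, Gamma_vvv = -2.223876; k1 = (0.472572, 0.146992, -0.551756, 0.422426)
  k2: at (u, v) = (-0.463870, 0.510482), (du/dtau, dv/dtau) = (0.458778, 0.157553); Gamma_uuu = 0.397426, Gamma_uuv = 2.126284, Gamma_uvv = 6.579403, Gamma_vuu = -1.029756, Gamma_vuv = -0.939236, Gamma_vvv = -2.126284; k2 = (0.458778, 0.157553, -0.554352, 0.405300)
  k3: at (u, v) = (-0.464215, 0.510746), (du/dtau, dv/dtau) = (0.458713, 0.157125); Gamma_uuu = 0.398607, Gamma_uuv = 2.129115, Gamma_uvv = 6.582978, Gamma_vuu = -1.030539, Gamma_vuv = -0.940837, Gamma_vvv = -2.129115; k3 = (0.458713, 0.157125, -0.553308, 0.405029)
  k4: at (u, v) = (-0.452749, 0.514663), (du/dtau, dv/dtau) = (0.444906, 0.167244); Gamma_uuu = 0.360289, Gamma_uuv = 2.035538, Gamma_uvv = 6.462540, Gamma_vuu = -1.005199, Gamma_vuv = -0.888549, Gamma_vvv = -2.035538; k4 = (0.444906, 0.167244, -0.554996, 0.388136)
  Y <- Y + (h/6)(k1 + 2k2 + 2k3 + k4): u = -0.4527, v = 0.5147, du/dtau = 0.4449, dv/dtau = 0.1673
step 3:
  k1: at (u, v) = (-0.452747, 0.514670), (du/dtau, dv/dtau) = (0.444888, 0.167252); Gamma_uuu = 0.360284, Gamma_uuv = 2.035525, Gamma_uvv = 6.462524, Gamma_vuu = -1.005196, Gamma_vuv = -0.888543, Gamma_vvv = -2.035525; k1 = (0.444888, 0.167252, -0.555009, 0.388124)
  k2: at (u, v) = (-0.441625, 0.518852), (du/dtau, dv/dtau) = (0.431012, 0.176956); Gamma_uuu = 0.325011, Gamma_uuv = 1.945945, Gamma_uvv = 6.342646, Gamma_vuu = -0.981957, Gamma_vuv = -0.839669, Gamma_vvv = -1.945945; k2 = (0.431012, 0.176956, -0.555822, 0.371437)
  k3: at (u, v) = (-0.441972, 0.519094), (du/dtau, dv/dtau) = (0.430992, 0.176538); Gamma_uuu = 0.326083, Gamma_uuv = 1.948720, Gamma_uvv = 6.346430, Gamma_vuu = -0.982662, Gamma_vuv = -0.841166, Gamma_vvv = -1.948720; k3 = (0.430992, 0.176538, -0.554906, 0.371270)
  k4: at (u, v) = (-0.431197, 0.523497), (du/dtau, dv/dtau) = (0.417142, 0.185816); Gamma_uuu = 0.293618, Gamma_uuv = 1.863097, Gamma_uvv = 6.227582, Gamma_vuu = -0.961325, Gamma_vuv = -0.795488, Gamma_vvv = -1.863097; k4 = (0.417142, 0.185816, -0.554939, 0.354925)
  Y <- Y + (h/6)(k1 + 2k2 + 2k3 + k4): u = -0.4312, v = 0.5235, du/dtau = 0.4171, dv/dtau = 0.1858

Answer: u = -0.4312, v = 0.5235, du/dtau = 0.4171, dv/dtau = 0.1858


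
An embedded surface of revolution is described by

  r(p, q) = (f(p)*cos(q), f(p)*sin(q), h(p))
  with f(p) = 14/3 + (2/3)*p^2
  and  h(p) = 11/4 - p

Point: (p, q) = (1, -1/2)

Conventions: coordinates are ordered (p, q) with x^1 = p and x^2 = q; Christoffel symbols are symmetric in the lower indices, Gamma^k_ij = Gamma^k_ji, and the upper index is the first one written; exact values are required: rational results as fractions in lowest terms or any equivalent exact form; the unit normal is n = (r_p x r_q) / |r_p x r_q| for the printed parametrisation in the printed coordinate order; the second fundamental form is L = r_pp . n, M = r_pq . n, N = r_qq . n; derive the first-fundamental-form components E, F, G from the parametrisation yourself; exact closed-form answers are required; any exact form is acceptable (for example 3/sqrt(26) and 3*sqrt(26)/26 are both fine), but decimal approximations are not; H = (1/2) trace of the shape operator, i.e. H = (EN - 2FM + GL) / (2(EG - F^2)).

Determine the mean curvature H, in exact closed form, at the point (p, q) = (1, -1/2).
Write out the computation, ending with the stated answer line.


f = 16/3, f' = 4/3, f'' = 4/3, h' = -1, h'' = 0
E = 25/9, F = 0, G = 256/9; answer radicand W^2 = 25/9
unnormalised second-form numerators: l = 4/3, m = 0, n = -16/3; L = l/sqrt(25/9), and similarly M = m/sqrt(W^2), N = n/sqrt(W^2)
H = (E*n - 2*F*m + G*l) / (2*(EG - F^2)*sqrt(W^2)); E*n - 2*F*m + G*l = 208/9, EG - F^2 = 6400/81, so H = (117/800)/sqrt(25/9)

Answer: H = 351/4000


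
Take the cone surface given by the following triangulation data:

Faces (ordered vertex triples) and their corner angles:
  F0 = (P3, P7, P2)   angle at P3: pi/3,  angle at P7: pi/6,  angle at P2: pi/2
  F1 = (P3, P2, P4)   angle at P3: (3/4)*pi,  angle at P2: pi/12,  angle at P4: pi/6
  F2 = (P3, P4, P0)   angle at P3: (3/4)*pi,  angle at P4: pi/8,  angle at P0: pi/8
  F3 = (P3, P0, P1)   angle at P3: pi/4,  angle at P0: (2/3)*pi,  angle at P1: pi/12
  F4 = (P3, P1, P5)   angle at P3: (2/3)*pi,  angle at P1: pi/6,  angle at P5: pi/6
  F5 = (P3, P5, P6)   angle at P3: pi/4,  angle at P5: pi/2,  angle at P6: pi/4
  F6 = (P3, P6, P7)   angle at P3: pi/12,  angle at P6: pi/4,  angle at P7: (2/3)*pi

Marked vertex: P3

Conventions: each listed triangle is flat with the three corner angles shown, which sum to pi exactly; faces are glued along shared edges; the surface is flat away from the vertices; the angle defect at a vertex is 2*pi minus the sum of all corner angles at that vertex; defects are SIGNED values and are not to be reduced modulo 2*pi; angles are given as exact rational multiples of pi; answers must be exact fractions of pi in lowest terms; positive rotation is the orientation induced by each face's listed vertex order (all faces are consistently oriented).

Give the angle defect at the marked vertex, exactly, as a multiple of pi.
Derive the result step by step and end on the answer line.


Sum of corner angles at P3: (37/12)*pi
defect = 2*pi - (37/12)*pi

Answer: defect(P3) = (-13/12)*pi


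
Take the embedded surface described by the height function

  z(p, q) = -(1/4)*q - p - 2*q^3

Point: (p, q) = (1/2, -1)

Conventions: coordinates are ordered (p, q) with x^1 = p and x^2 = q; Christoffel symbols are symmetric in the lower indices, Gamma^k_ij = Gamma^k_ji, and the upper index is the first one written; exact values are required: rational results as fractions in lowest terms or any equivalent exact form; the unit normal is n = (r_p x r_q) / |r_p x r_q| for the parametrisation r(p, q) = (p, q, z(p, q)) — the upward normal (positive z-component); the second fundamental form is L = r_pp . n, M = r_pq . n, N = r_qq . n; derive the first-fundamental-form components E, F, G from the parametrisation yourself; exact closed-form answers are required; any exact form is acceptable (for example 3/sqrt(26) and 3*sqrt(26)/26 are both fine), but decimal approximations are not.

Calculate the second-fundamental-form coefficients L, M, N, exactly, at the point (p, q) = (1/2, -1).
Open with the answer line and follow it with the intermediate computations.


Answer: L = 0, M = 0, N = 16*sqrt(73)/73

z_p = -1, z_q = -25/4, z_pp = 0, z_pq = 0, z_qq = 12
E = 2, F = 25/4, G = 641/16; answer radicand W^2 = 657/16
unnormalised second-form numerators: l = 0, m = 0, n = 12; L = l/sqrt(657/16), and similarly M = m/sqrt(W^2), N = n/sqrt(W^2)


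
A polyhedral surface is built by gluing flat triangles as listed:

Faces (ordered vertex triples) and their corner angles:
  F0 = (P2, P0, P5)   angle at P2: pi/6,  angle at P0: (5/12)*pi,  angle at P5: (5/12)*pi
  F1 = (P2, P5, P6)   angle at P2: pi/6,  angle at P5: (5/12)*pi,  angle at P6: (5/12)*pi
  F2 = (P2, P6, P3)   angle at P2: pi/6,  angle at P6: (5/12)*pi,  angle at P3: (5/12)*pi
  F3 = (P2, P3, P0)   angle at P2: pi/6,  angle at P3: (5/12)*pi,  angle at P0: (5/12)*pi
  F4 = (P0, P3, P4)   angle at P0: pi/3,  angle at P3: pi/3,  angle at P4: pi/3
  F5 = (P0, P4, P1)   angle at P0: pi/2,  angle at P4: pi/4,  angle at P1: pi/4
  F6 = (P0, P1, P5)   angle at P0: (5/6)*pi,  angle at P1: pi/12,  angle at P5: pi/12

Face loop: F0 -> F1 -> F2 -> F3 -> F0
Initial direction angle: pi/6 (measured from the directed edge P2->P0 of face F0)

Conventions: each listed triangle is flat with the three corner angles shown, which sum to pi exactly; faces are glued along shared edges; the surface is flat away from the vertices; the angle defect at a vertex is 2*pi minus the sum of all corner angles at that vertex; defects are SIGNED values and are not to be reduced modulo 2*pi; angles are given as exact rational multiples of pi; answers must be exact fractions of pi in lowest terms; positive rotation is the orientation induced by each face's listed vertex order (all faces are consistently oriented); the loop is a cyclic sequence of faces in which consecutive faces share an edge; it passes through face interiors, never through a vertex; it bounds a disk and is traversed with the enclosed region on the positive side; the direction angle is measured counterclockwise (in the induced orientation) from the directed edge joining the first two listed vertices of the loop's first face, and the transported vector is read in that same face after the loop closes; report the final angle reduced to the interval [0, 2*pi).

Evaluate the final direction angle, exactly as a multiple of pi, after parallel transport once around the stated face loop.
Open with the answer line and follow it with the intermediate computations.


Answer: final direction angle = (3/2)*pi

enclosed vertex P2: corner angles sum to (2/3)*pi, defect = 2*pi - (2/3)*pi = (4/3)*pi
holonomy = initial angle + sum of enclosed defects (mod 2*pi), positive in the induced orientation
final angle = pi/6 + (4/3)*pi = (3/2)*pi (mod 2*pi)


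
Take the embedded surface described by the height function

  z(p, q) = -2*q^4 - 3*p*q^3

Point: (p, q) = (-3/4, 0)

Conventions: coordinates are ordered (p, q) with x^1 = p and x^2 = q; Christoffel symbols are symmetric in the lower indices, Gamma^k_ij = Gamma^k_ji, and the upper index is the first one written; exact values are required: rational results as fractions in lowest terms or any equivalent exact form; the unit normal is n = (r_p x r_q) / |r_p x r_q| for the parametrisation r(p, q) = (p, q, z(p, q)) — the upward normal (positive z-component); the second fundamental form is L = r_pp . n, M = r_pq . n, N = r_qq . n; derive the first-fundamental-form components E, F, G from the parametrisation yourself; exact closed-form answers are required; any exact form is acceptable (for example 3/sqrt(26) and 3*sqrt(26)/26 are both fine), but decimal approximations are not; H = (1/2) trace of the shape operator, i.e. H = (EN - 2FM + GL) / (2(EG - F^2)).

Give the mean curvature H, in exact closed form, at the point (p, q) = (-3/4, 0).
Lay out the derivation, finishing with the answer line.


z_p = 0, z_q = 0, z_pp = 0, z_pq = 0, z_qq = 0
E = 1, F = 0, G = 1; answer radicand W^2 = 1
unnormalised second-form numerators: l = 0, m = 0, n = 0; L = l/sqrt(1), and similarly M = m/sqrt(W^2), N = n/sqrt(W^2)
H = (E*n - 2*F*m + G*l) / (2*(EG - F^2)*sqrt(W^2)); E*n - 2*F*m + G*l = 0, EG - F^2 = 1, so H = (0)/sqrt(1)

Answer: H = 0


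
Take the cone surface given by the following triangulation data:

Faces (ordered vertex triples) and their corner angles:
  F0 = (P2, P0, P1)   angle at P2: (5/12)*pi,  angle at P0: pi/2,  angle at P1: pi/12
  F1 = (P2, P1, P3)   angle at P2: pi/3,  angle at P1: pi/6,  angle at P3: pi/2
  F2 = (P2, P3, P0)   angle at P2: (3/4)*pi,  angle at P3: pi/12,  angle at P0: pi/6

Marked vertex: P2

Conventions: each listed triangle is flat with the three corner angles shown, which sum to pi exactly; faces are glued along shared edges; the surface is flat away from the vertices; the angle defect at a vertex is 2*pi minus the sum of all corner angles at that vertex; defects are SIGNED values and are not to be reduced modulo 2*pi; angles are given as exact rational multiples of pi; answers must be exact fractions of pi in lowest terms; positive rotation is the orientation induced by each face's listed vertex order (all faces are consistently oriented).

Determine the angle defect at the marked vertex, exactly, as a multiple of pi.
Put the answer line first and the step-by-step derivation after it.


Answer: defect(P2) = pi/2

Sum of corner angles at P2: (3/2)*pi
defect = 2*pi - (3/2)*pi


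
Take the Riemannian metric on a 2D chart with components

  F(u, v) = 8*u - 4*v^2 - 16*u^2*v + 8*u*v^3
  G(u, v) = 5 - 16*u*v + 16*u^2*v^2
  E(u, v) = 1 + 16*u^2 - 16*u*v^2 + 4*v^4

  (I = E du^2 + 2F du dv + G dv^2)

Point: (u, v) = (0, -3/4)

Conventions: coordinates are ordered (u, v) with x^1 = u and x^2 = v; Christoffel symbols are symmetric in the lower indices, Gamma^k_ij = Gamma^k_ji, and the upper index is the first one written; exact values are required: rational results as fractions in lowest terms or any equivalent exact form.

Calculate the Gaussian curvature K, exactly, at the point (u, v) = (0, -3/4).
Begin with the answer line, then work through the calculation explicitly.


Answer: K = -36864/160801

E = 145/64, F = -9/4, G = 5, EG - F^2 = 401/64 at the point
E_u = -9, E_v = -27/4, F_u = 37/8, F_v = 6, G_u = 12, G_v = 0
E_vv = 27, F_uv = 27/2, G_uu = 18
By Brioschi, K is (det M1 - det M2) divided by (EG - F^2) squared.
M1 = [[-E_vv/2 + F_uv - G_uu/2, E_u/2, F_u - E_v/2], [F_v - G_u/2, E, F], [G_v/2, F, G]] = [[-9, -9/2, 8], [0, 145/64, -9/4], [0, -9/4, 5]]; det M1 = -3609/64
M2 = [[0, E_v/2, G_u/2], [E_v/2, E, F], [G_u/2, F, G]] = [[0, -27/8, 6], [-27/8, 145/64, -9/4], [6, -9/4, 5]]; det M2 = -3033/64
det M1 - det M2 = -9; K = -9 / (401/64)^2 = -36864/160801


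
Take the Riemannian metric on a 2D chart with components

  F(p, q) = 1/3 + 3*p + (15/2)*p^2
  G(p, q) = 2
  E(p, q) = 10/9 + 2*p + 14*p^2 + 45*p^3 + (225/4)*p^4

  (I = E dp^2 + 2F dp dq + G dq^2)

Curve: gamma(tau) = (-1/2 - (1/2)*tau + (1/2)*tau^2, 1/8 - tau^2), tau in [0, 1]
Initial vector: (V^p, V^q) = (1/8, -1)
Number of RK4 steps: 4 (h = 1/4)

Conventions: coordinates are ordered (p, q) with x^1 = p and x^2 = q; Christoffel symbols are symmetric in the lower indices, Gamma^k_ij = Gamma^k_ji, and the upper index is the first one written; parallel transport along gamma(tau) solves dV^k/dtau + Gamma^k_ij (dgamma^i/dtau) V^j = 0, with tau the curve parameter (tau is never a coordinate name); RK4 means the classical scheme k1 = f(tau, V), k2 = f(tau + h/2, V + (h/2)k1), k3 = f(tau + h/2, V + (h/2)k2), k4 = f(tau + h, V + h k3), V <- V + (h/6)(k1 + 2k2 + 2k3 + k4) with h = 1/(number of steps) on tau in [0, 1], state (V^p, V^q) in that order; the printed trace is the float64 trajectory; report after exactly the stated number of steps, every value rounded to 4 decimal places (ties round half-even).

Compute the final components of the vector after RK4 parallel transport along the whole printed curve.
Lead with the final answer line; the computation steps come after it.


Answer: V^p = 0.1250, V^q = -1.0000

gamma'(tau) = (-1/2 + tau, -2*tau); f(tau, V)^k = -Gamma^k_ij(gamma(tau)) gamma'^i(tau) V^j; h = 1/4; intermediate values shown to 6 dp
curve data and Christoffel symbols at the stage parameters:
  tau = 0.000000: gamma = (-0.500000, 0.125000), gamma' = (-0.500000, 0.000000); Gamma_ppp = -1.274115, Gamma_ppq = 0.000000, Gamma_pqq = 0.000000, Gamma_qpp = -1.798751, Gamma_qpq = 0.000000, Gamma_qqq = 0.000000
  tau = 0.125000: gamma = (-0.554688, 0.109375), gamma' = (-0.375000, -0.250000); Gamma_ppp = -1.759224, Gamma_ppq = 0.000000, Gamma_pqq = 0.000000, Gamma_qpp = -1.800901, Gamma_qpq = 0.000000, Gamma_qqq = 0.000000
  tau = 0.250000: gamma = (-0.593750, 0.062500), gamma' = (-0.250000, -0.500000); Gamma_ppp = -2.059225, Gamma_ppq = 0.000000, Gamma_pqq = 0.000000, Gamma_qpp = -1.721578, Gamma_qpq = 0.000000, Gamma_qqq = 0.000000
  tau = 0.375000: gamma = (-0.617188, -0.015625), gamma' = (-0.125000, -0.750000); Gamma_ppp = -2.209142, Gamma_ppq = 0.000000, Gamma_pqq = 0.000000, Gamma_qpp = -1.650246, Gamma_qpq = 0.000000, Gamma_qqq = 0.000000
  tau = 0.500000: gamma = (-0.625000, -0.125000), gamma' = (0.000000, -1.000000); Gamma_ppp = -2.253509, Gamma_ppq = 0.000000, Gamma_pqq = 0.000000, Gamma_qpp = -1.623541, Gamma_qpq = 0.000000, Gamma_qqq = 0.000000
  tau = 0.625000: gamma = (-0.617188, -0.265625), gamma' = (0.125000, -1.250000); Gamma_ppp = -2.209142, Gamma_ppq = 0.000000, Gamma_pqq = 0.000000, Gamma_qpp = -1.650246, Gamma_qpq = 0.000000, Gamma_qqq = 0.000000
  tau = 0.750000: gamma = (-0.593750, -0.437500), gamma' = (0.250000, -1.500000); Gamma_ppp = -2.059225, Gamma_ppq = 0.000000, Gamma_pqq = 0.000000, Gamma_qpp = -1.721578, Gamma_qpq = 0.000000, Gamma_qqq = 0.000000
  tau = 0.875000: gamma = (-0.554688, -0.640625), gamma' = (0.375000, -1.750000); Gamma_ppp = -1.759224, Gamma_ppq = 0.000000, Gamma_pqq = 0.000000, Gamma_qpp = -1.800901, Gamma_qpq = 0.000000, Gamma_qqq = 0.000000
  tau = 1.000000: gamma = (-0.500000, -0.875000), gamma' = (0.500000, -2.000000); Gamma_ppp = -1.274115, Gamma_ppq = 0.000000, Gamma_pqq = 0.000000, Gamma_qpp = -1.798751, Gamma_qpq = 0.000000, Gamma_qqq = 0.000000
step 0: V^p = 0.1250, V^q = -1.0000
step 1: k1 = (-0.079632, -0.112422), k2 = (-0.075897, -0.077695), k3 = (-0.076205, -0.078010), k4 = (-0.054543, -0.045600); V <- V + (h/6)(k1 + 2k2 + 2k3 + k4): V^p = 0.1067, V^q = -1.0196
step 2: k1 = (-0.054947, -0.045938), k2 = (-0.027577, -0.020600), k3 = (-0.028522, -0.021306), k4 = (0.000000, 0.000000); V <- V + (h/6)(k1 + 2k2 + 2k3 + k4): V^p = 0.0998, V^q = -1.0250
step 3: k1 = (0.000000, 0.000000), k2 = (0.027551, 0.020581), k3 = (0.028502, 0.021291), k4 = (0.055030, 0.046007); V <- V + (h/6)(k1 + 2k2 + 2k3 + k4): V^p = 0.1067, V^q = -1.0196
step 4: k1 = (0.054947, 0.045938), k2 = (0.074944, 0.076720), k3 = (0.076593, 0.078408), k4 = (0.080194, 0.113215); V <- V + (h/6)(k1 + 2k2 + 2k3 + k4): V^p = 0.1250, V^q = -1.0000


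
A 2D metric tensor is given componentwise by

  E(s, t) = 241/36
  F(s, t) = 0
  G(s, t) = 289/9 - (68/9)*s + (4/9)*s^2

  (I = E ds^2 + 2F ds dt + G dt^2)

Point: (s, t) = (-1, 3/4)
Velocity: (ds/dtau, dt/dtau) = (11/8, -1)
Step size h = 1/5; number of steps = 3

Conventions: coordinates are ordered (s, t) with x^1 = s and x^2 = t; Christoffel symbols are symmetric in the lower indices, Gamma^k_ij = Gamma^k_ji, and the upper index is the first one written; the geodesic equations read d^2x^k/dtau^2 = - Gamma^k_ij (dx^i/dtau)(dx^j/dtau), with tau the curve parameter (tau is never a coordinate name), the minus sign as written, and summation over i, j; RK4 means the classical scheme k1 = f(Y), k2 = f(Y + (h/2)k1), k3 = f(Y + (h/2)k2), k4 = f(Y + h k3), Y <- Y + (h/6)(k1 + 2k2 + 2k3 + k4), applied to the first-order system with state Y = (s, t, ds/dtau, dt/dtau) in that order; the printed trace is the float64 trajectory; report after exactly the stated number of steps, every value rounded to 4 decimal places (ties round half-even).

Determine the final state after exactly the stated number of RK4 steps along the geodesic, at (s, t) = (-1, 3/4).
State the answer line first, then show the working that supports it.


Answer: s = -0.2984, t = 0.0991, ds/dtau = 0.9471, dt/dtau = -1.1658

f(Y) = (ds/dtau, dt/dtau, -Gamma^s_ij Y'^i Y'^j, -Gamma^t_ij Y'^i Y'^j) with the Gammas evaluated at the stage position; h = 0.200000; intermediate values shown to 6 dp
step 0: s = -1.0000, t = 0.7500, ds/dtau = 1.3750, dt/dtau = -1.0000
step 1:
  k1: at (s, t) = (-1.000000, 0.750000), (ds/dtau, dt/dtau) = (1.375000, -1.000000); Gamma_sss = 0.000000, Gamma_sst = 0.000000, Gamma_stt = 0.630705, Gamma_tss = 0.000000, Gamma_tst = -0.105263, Gamma_ttt = 0.000000; k1 = (1.375000, -1.000000, -0.630705, -0.289474)
  k2: at (s, t) = (-0.862500, 0.650000), (ds/dtau, dt/dtau) = (1.311929, -1.028947); Gamma_sss = 0.000000, Gamma_sst = 0.000000, Gamma_stt = 0.621577, Gamma_tss = 0.000000, Gamma_tst = -0.106809, Gamma_ttt = 0.000000; k2 = (1.311929, -1.028947, -0.658084, -0.288365)
  k3: at (s, t) = (-0.868807, 0.647105), (ds/dtau, dt/dtau) = (1.309192, -1.028836); Gamma_sss = 0.000000, Gamma_sst = 0.000000, Gamma_stt = 0.621995, Gamma_tss = 0.000000, Gamma_tst = -0.106737, Gamma_ttt = 0.000000; k3 = (1.309192, -1.028836, -0.658385, -0.287538)
  k4: at (s, t) = (-0.738162, 0.544233), (ds/dtau, dt/dtau) = (1.243323, -1.057508); Gamma_sss = 0.000000, Gamma_sst = 0.000000, Gamma_stt = 0.613322, Gamma_tss = 0.000000, Gamma_tst = -0.108247, Gamma_ttt = 0.000000; k4 = (1.243323, -1.057508, -0.685892, -0.284650)
  Y <- Y + (h/6)(k1 + 2k2 + 2k3 + k4): s = -0.7380, t = 0.5442, ds/dtau = 1.2433, dt/dtau = -1.0575
step 2:
  k1: at (s, t) = (-0.737981, 0.544231), (ds/dtau, dt/dtau) = (1.243349, -1.057531); Gamma_sss = 0.000000, Gamma_sst = 0.000000, Gamma_stt = 0.613310, Gamma_tss = 0.000000, Gamma_tst = -0.108249, Gamma_ttt = 0.000000; k1 = (1.243349, -1.057531, -0.685909, -0.284668)
  k2: at (s, t) = (-0.613646, 0.438478), (ds/dtau, dt/dtau) = (1.174758, -1.085998); Gamma_sss = 0.000000, Gamma_sst = 0.000000, Gamma_stt = 0.605055, Gamma_tss = 0.000000, Gamma_tst = -0.109726, Gamma_ttt = 0.000000; k2 = (1.174758, -1.085998, -0.713597, -0.279972)
  k3: at (s, t) = (-0.620505, 0.435631), (ds/dtau, dt/dtau) = (1.171989, -1.085528); Gamma_sss = 0.000000, Gamma_sst = 0.000000, Gamma_stt = 0.605511, Gamma_tss = 0.000000, Gamma_tst = -0.109643, Gamma_ttt = 0.000000; k3 = (1.171989, -1.085528, -0.713517, -0.278982)
  k4: at (s, t) = (-0.503583, 0.327125), (ds/dtau, dt/dtau) = (1.100646, -1.113327); Gamma_sss = 0.000000, Gamma_sst = 0.000000, Gamma_stt = 0.597748, Gamma_tss = 0.000000, Gamma_tst = -0.111067, Gamma_ttt = 0.000000; k4 = (1.100646, -1.113327, -0.740908, -0.272198)
  Y <- Y + (h/6)(k1 + 2k2 + 2k3 + k4): s = -0.5034, t = 0.3271, ds/dtau = 1.1006, dt/dtau = -1.1134
step 3:
  k1: at (s, t) = (-0.503398, 0.327100), (ds/dtau, dt/dtau) = (1.100647, -1.113357); Gamma_sss = 0.000000, Gamma_sst = 0.000000, Gamma_stt = 0.597736, Gamma_tss = 0.000000, Gamma_tst = -0.111069, Gamma_ttt = 0.000000; k1 = (1.100647, -1.113357, -0.740932, -0.272211)
  k2: at (s, t) = (-0.393333, 0.215765), (ds/dtau, dt/dtau) = (1.026554, -1.140578); Gamma_sss = 0.000000, Gamma_sst = 0.000000, Gamma_stt = 0.590429, Gamma_tss = 0.000000, Gamma_tst = -0.112444, Gamma_ttt = 0.000000; k2 = (1.026554, -1.140578, -0.768099, -0.263313)
  k3: at (s, t) = (-0.400743, 0.213043), (ds/dtau, dt/dtau) = (1.023837, -1.139688); Gamma_sss = 0.000000, Gamma_sst = 0.000000, Gamma_stt = 0.590921, Gamma_tss = 0.000000, Gamma_tst = -0.112350, Gamma_ttt = 0.000000; k3 = (1.023837, -1.139688, -0.767540, -0.262193)
  k4: at (s, t) = (-0.298631, 0.099163), (ds/dtau, dt/dtau) = (0.947139, -1.165795); Gamma_sss = 0.000000, Gamma_sst = 0.000000, Gamma_stt = 0.584141, Gamma_tss = 0.000000, Gamma_tst = -0.113654, Gamma_ttt = 0.000000; k4 = (0.947139, -1.165795, -0.793894, -0.250987)
  Y <- Y + (h/6)(k1 + 2k2 + 2k3 + k4): s = -0.2984, t = 0.0991, ds/dtau = 0.9471, dt/dtau = -1.1658


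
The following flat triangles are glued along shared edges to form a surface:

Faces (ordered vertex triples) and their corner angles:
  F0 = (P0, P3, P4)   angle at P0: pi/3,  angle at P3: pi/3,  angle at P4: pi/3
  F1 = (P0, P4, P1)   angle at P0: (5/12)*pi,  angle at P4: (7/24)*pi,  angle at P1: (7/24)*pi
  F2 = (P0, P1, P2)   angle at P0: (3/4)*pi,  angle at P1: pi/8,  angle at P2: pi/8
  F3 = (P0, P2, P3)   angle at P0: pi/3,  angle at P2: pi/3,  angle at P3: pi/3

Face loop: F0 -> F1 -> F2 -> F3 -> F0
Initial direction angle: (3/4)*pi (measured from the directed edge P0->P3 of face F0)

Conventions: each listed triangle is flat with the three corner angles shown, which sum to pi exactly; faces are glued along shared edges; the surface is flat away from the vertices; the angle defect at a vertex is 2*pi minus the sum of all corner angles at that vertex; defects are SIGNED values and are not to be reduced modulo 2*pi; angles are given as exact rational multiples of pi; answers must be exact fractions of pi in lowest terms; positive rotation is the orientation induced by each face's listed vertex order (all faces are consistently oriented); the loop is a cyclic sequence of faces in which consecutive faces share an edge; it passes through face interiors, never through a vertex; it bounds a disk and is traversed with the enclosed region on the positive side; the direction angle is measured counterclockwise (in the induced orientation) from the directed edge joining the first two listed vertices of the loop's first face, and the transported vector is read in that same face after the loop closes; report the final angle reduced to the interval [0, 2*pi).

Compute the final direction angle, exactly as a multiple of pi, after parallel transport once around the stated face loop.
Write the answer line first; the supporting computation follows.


Answer: final direction angle = (11/12)*pi

enclosed vertex P0: corner angles sum to (11/6)*pi, defect = 2*pi - (11/6)*pi = pi/6
summing the enclosed defects onto the initial angle, mod 2*pi in the induced orientation:
final angle = (3/4)*pi + pi/6 = (11/12)*pi (mod 2*pi)


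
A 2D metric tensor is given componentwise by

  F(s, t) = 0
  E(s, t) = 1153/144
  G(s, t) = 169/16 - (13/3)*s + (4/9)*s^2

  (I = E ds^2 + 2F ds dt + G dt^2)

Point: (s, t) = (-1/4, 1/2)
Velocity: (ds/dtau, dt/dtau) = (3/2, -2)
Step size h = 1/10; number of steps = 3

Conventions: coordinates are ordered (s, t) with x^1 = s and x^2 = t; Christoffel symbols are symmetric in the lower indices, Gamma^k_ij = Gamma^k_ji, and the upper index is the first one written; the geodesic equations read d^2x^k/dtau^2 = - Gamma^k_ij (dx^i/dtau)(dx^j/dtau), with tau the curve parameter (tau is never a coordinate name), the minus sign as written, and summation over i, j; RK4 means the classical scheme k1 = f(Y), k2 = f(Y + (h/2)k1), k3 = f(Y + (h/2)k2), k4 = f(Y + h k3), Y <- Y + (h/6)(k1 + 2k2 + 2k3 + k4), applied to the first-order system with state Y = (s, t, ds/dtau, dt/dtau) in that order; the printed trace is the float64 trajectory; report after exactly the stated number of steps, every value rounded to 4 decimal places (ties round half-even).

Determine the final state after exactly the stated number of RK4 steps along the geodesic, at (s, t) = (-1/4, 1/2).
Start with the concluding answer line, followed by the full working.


Answer: s = 0.1442, t = -0.1526, ds/dtau = 1.1125, dt/dtau = -2.3472

f(Y) = (ds/dtau, dt/dtau, -Gamma^s_ij Y'^i Y'^j, -Gamma^t_ij Y'^i Y'^j) with the Gammas evaluated at the stage position; h = 0.100000; intermediate values shown to 6 dp
step 0: s = -0.2500, t = 0.5000, ds/dtau = 1.5000, dt/dtau = -2.0000
step 1:
  k1: at (s, t) = (-0.250000, 0.500000), (ds/dtau, dt/dtau) = (1.500000, -2.000000); Gamma_sss = 0.000000, Gamma_sst = 0.000000, Gamma_stt = 0.284475, Gamma_tss = 0.000000, Gamma_tst = -0.195122, Gamma_ttt = 0.000000; k1 = (1.500000, -2.000000, -1.137901, -1.170732)
  k2: at (s, t) = (-0.175000, 0.400000), (ds/dtau, dt/dtau) = (1.443105, -2.058537); Gamma_sss = 0.000000, Gamma_sst = 0.000000, Gamma_stt = 0.280312, Gamma_tss = 0.000000, Gamma_tst = -0.198020, Gamma_ttt = 0.000000; k2 = (1.443105, -2.058537, -1.187843, -1.176509)
  k3: at (s, t) = (-0.177845, 0.397073), (ds/dtau, dt/dtau) = (1.440608, -2.058825); Gamma_sss = 0.000000, Gamma_sst = 0.000000, Gamma_stt = 0.280470, Gamma_tss = 0.000000, Gamma_tst = -0.197908, Gamma_ttt = 0.000000; k3 = (1.440608, -2.058825, -1.188846, -1.173976)
  k4: at (s, t) = (-0.105939, 0.294117), (ds/dtau, dt/dtau) = (1.381115, -2.117398); Gamma_sss = 0.000000, Gamma_sst = 0.000000, Gamma_stt = 0.276479, Gamma_tss = 0.000000, Gamma_tst = -0.200765, Gamma_ttt = 0.000000; k4 = (1.381115, -2.117398, -1.239558, -1.174225)
  Y <- Y + (h/6)(k1 + 2k2 + 2k3 + k4): s = -0.1059, t = 0.2941, ds/dtau = 1.3812, dt/dtau = -2.1174
step 2:
  k1: at (s, t) = (-0.105858, 0.294131), (ds/dtau, dt/dtau) = (1.381153, -2.117432); Gamma_sss = 0.000000, Gamma_sst = 0.000000, Gamma_stt = 0.276474, Gamma_tss = 0.000000, Gamma_tst = -0.200769, Gamma_ttt = 0.000000; k1 = (1.381153, -2.117432, -1.239578, -1.174295)
  k2: at (s, t) = (-0.036800, 0.188260), (ds/dtau, dt/dtau) = (1.319174, -2.176147); Gamma_sss = 0.000000, Gamma_sst = 0.000000, Gamma_stt = 0.272641, Gamma_tss = 0.000000, Gamma_tst = -0.203591, Gamma_ttt = 0.000000; k2 = (1.319174, -2.176147, -1.291123, -1.168906)
  k3: at (s, t) = (-0.039899, 0.185324), (ds/dtau, dt/dtau) = (1.316597, -2.175877); Gamma_sss = 0.000000, Gamma_sst = 0.000000, Gamma_stt = 0.272813, Gamma_tss = 0.000000, Gamma_tst = -0.203463, Gamma_ttt = 0.000000; k3 = (1.316597, -2.175877, -1.291618, -1.165742)
  k4: at (s, t) = (0.025802, 0.076544), (ds/dtau, dt/dtau) = (1.251991, -2.234006); Gamma_sss = 0.000000, Gamma_sst = 0.000000, Gamma_stt = 0.269166, Gamma_tss = 0.000000, Gamma_tst = -0.206220, Gamma_ttt = 0.000000; k4 = (1.251991, -2.234006, -1.343351, -1.153574)
  Y <- Y + (h/6)(k1 + 2k2 + 2k3 + k4): s = 0.0259, t = 0.0765, ds/dtau = 1.2520, dt/dtau = -2.2341
step 3:
  k1: at (s, t) = (0.025887, 0.076540), (ds/dtau, dt/dtau) = (1.252013, -2.234052); Gamma_sss = 0.000000, Gamma_sst = 0.000000, Gamma_stt = 0.269162, Gamma_tss = 0.000000, Gamma_tst = -0.206223, Gamma_ttt = 0.000000; k1 = (1.252013, -2.234052, -1.343381, -1.153638)
  k2: at (s, t) = (0.088488, -0.035163), (ds/dtau, dt/dtau) = (1.184843, -2.291733); Gamma_sss = 0.000000, Gamma_sst = 0.000000, Gamma_stt = 0.265687, Gamma_tss = 0.000000, Gamma_tst = -0.208920, Gamma_ttt = 0.000000; k2 = (1.184843, -2.291733, -1.395398, -1.134582)
  k3: at (s, t) = (0.085129, -0.038047), (ds/dtau, dt/dtau) = (1.182243, -2.290781); Gamma_sss = 0.000000, Gamma_sst = 0.000000, Gamma_stt = 0.265873, Gamma_tss = 0.000000, Gamma_tst = -0.208774, Gamma_ttt = 0.000000; k3 = (1.182243, -2.290781, -1.395216, -1.130827)
  k4: at (s, t) = (0.144111, -0.152538), (ds/dtau, dt/dtau) = (1.112491, -2.347134); Gamma_sss = 0.000000, Gamma_sst = 0.000000, Gamma_stt = 0.262599, Gamma_tss = 0.000000, Gamma_tst = -0.211377, Gamma_ttt = 0.000000; k4 = (1.112491, -2.347134, -1.446669, -1.103880)
  Y <- Y + (h/6)(k1 + 2k2 + 2k3 + k4): s = 0.1442, t = -0.1526, ds/dtau = 1.1125, dt/dtau = -2.3472
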